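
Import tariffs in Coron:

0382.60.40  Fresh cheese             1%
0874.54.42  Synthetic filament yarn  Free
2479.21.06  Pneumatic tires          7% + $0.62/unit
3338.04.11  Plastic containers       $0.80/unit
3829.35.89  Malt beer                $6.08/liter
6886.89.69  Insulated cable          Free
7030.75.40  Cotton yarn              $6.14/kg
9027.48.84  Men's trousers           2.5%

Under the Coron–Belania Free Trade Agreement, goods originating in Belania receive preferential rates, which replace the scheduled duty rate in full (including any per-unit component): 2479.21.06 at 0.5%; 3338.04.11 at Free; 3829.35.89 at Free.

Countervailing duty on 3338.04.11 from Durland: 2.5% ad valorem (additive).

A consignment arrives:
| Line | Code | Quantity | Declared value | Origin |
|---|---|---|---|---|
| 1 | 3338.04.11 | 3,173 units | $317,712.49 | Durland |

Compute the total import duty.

Line 1 (3338.04.11, Durland, 3,173 units, $317,712.49):
Base rate for 3338.04.11 is $0.80/unit.
3338.04.11 has an FTA preferential rate, but origin Durland is not Belania; base rate stands.
Additional duty on 3338.04.11 from Durland: +2.5% ad valorem. Applied ad valorem rate = 2.5%.
Duty = $317,712.49 × 2.5% + 3,173 × $0.80 = $10,481.21.

$10,481.21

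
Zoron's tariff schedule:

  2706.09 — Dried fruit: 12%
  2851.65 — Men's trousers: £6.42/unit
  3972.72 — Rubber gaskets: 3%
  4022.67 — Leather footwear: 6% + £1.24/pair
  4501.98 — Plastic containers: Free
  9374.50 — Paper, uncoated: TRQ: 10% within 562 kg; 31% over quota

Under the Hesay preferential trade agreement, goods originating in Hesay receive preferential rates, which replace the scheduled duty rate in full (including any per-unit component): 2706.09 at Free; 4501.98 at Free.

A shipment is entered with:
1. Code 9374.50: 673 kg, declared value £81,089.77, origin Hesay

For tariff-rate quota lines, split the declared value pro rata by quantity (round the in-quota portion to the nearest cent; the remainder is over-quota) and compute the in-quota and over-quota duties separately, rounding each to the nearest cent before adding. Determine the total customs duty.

Line 1 (9374.50, Hesay, 673 kg, £81,089.77):
Code 9374.50 is under a tariff-rate quota (threshold 562 kg). In-quota: 562 kg at 10%; over-quota: 111 kg at 31%.
Pro-rata value split: in-quota = £81,089.77 × 562/673 = £67,715.38; over-quota = £81,089.77 − £67,715.38 = £13,374.39.
In-quota duty = £67,715.38 × 10% = £6,771.54. Over-quota duty = £13,374.39 × 31% = £4,146.06.
Line duty = £6,771.54 + £4,146.06 = £10,917.60.

£10,917.60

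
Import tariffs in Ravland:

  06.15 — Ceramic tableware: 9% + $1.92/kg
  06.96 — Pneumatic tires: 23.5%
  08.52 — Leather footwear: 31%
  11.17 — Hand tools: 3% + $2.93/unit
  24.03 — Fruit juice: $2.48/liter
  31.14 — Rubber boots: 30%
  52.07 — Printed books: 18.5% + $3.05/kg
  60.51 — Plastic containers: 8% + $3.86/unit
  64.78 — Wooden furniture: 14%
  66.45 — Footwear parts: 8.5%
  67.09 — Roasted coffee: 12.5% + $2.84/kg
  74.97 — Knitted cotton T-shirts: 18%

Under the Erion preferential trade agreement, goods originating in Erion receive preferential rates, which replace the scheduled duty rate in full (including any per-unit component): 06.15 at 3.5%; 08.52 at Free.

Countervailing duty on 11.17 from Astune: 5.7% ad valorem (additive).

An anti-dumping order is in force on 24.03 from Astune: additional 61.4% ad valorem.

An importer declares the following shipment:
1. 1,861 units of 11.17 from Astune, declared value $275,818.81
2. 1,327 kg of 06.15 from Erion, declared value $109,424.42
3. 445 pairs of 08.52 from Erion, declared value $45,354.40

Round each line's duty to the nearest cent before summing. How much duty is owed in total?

Line 1 (11.17, Astune, 1,861 units, $275,818.81):
Base rate for 11.17 is 3% + $2.93/unit.
Additional duty on 11.17 from Astune: +5.7%. Applied ad valorem rate: 3% + 5.7% = 8.7%.
Duty = $275,818.81 × 8.7% + 1,861 × $2.93 = $29,448.97.
Line 2 (06.15, Erion, 1,327 kg, $109,424.42):
Base rate for 06.15 is 9% + $1.92/kg.
Origin Erion qualifies under the Ravland–Erion agreement and 06.15 is covered: preferential rate 3.5% applies instead.
Duty = $109,424.42 × 3.5% = $3,829.85.
Line 3 (08.52, Erion, 445 pairs, $45,354.40):
Base rate for 08.52 is 31%.
Origin Erion qualifies under the Ravland–Erion agreement and 08.52 is covered: preferential rate Free applies instead.
Duty = $45,354.40 × 0% = $0.00.
Total = $29,448.97 + $3,829.85 + $0.00 = $33,278.82.

$33,278.82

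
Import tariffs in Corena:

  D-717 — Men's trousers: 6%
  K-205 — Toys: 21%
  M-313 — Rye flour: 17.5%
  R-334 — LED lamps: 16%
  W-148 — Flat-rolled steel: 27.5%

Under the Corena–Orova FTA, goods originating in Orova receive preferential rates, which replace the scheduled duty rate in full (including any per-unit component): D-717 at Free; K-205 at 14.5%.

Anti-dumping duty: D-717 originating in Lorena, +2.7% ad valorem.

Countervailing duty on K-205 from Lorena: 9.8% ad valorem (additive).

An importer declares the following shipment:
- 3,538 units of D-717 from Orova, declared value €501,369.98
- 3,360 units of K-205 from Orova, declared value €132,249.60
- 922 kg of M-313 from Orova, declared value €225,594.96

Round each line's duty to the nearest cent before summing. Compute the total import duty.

€58,655.31

Line 1 (D-717, Orova, 3,538 units, €501,369.98):
Base rate for D-717 is 6%.
Origin Orova qualifies under the Corena–Orova agreement and D-717 is covered: preferential rate Free applies instead.
The additional-duty order on D-717 targets Lorena, not Orova; it does not apply.
Duty = €501,369.98 × 0% = €0.00.
Line 2 (K-205, Orova, 3,360 units, €132,249.60):
Base rate for K-205 is 21%.
Origin Orova qualifies under the Corena–Orova agreement and K-205 is covered: preferential rate 14.5% applies instead.
The additional-duty order on K-205 targets Lorena, not Orova; it does not apply.
Duty = €132,249.60 × 14.5% = €19,176.19.
Line 3 (M-313, Orova, 922 kg, €225,594.96):
Base rate for M-313 is 17.5%.
Origin Orova is the FTA partner but M-313 is not on the preference list; base rate stands.
Duty = €225,594.96 × 17.5% = €39,479.12.
Total = €0.00 + €19,176.19 + €39,479.12 = €58,655.31.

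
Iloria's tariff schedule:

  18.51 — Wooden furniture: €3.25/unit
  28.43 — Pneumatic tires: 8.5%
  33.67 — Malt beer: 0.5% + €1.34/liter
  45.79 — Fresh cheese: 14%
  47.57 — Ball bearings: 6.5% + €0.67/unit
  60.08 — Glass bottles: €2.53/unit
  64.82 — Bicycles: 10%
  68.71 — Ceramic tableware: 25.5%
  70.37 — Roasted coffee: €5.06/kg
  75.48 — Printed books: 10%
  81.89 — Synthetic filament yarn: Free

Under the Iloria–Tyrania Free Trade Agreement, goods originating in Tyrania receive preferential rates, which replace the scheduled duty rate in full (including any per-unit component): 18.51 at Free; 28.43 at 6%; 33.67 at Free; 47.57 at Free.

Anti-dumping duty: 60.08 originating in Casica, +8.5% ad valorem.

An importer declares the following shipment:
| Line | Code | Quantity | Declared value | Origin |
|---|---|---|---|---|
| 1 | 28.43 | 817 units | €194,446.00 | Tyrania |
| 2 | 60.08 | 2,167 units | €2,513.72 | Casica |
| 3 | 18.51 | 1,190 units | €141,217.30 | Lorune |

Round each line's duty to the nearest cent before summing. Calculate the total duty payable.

€21,230.44

Line 1 (28.43, Tyrania, 817 units, €194,446.00):
Base rate for 28.43 is 8.5%.
Origin Tyrania qualifies under the Iloria–Tyrania agreement and 28.43 is covered: preferential rate 6% applies instead.
Duty = €194,446.00 × 6% = €11,666.76.
Line 2 (60.08, Casica, 2,167 units, €2,513.72):
Base rate for 60.08 is €2.53/unit.
Additional duty on 60.08 from Casica: +8.5% ad valorem. Applied ad valorem rate = 8.5%.
Duty = €2,513.72 × 8.5% + 2,167 × €2.53 = €5,696.18.
Line 3 (18.51, Lorune, 1,190 units, €141,217.30):
Base rate for 18.51 is €3.25/unit.
18.51 has an FTA preferential rate, but origin Lorune is not Tyrania; base rate stands.
Duty = 1,190 × €3.25 = €3,867.50.
Total = €11,666.76 + €5,696.18 + €3,867.50 = €21,230.44.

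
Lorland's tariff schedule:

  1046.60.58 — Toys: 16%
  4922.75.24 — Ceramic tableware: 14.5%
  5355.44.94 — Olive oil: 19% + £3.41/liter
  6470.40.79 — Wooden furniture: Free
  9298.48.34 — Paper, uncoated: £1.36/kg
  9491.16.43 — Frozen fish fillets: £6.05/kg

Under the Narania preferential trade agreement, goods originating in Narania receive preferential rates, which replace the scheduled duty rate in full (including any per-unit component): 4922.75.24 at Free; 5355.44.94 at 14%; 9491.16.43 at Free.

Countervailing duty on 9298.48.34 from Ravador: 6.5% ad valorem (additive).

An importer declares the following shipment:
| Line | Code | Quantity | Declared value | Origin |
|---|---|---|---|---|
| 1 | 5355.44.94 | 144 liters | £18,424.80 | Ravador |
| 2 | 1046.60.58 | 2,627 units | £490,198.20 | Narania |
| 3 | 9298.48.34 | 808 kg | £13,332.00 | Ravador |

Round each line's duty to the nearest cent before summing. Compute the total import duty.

Line 1 (5355.44.94, Ravador, 144 liters, £18,424.80):
Base rate for 5355.44.94 is 19% + £3.41/liter.
5355.44.94 has an FTA preferential rate, but origin Ravador is not Narania; base rate stands.
Duty = £18,424.80 × 19% + 144 × £3.41 = £3,991.75.
Line 2 (1046.60.58, Narania, 2,627 units, £490,198.20):
Base rate for 1046.60.58 is 16%.
Origin Narania is the FTA partner but 1046.60.58 is not on the preference list; base rate stands.
Duty = £490,198.20 × 16% = £78,431.71.
Line 3 (9298.48.34, Ravador, 808 kg, £13,332.00):
Base rate for 9298.48.34 is £1.36/kg.
Additional duty on 9298.48.34 from Ravador: +6.5% ad valorem. Applied ad valorem rate = 6.5%.
Duty = £13,332.00 × 6.5% + 808 × £1.36 = £1,965.46.
Total = £3,991.75 + £78,431.71 + £1,965.46 = £84,388.92.

£84,388.92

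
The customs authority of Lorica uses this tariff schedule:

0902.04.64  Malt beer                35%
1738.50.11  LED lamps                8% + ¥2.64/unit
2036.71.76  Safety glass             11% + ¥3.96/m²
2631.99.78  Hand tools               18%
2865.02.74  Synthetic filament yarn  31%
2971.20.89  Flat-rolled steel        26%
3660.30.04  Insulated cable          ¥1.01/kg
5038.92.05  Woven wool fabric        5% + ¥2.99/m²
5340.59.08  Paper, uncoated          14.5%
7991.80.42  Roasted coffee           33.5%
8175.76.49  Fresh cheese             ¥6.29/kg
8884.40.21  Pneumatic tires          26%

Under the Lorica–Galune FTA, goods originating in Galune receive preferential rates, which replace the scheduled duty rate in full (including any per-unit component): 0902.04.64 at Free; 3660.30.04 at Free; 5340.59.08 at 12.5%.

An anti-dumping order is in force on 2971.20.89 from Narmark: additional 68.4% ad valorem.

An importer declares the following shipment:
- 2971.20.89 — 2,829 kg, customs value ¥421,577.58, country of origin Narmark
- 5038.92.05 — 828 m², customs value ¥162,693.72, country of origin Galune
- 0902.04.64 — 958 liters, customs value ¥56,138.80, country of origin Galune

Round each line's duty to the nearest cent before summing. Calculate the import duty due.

Line 1 (2971.20.89, Narmark, 2,829 kg, ¥421,577.58):
Base rate for 2971.20.89 is 26%.
Additional duty on 2971.20.89 from Narmark: +68.4%. Applied ad valorem rate: 26% + 68.4% = 94.4%.
Duty = ¥421,577.58 × 94.4% = ¥397,969.24.
Line 2 (5038.92.05, Galune, 828 m², ¥162,693.72):
Base rate for 5038.92.05 is 5% + ¥2.99/m².
Origin Galune is the FTA partner but 5038.92.05 is not on the preference list; base rate stands.
Duty = ¥162,693.72 × 5% + 828 × ¥2.99 = ¥10,610.41.
Line 3 (0902.04.64, Galune, 958 liters, ¥56,138.80):
Base rate for 0902.04.64 is 35%.
Origin Galune qualifies under the Lorica–Galune agreement and 0902.04.64 is covered: preferential rate Free applies instead.
Duty = ¥56,138.80 × 0% = ¥0.00.
Total = ¥397,969.24 + ¥10,610.41 + ¥0.00 = ¥408,579.65.

¥408,579.65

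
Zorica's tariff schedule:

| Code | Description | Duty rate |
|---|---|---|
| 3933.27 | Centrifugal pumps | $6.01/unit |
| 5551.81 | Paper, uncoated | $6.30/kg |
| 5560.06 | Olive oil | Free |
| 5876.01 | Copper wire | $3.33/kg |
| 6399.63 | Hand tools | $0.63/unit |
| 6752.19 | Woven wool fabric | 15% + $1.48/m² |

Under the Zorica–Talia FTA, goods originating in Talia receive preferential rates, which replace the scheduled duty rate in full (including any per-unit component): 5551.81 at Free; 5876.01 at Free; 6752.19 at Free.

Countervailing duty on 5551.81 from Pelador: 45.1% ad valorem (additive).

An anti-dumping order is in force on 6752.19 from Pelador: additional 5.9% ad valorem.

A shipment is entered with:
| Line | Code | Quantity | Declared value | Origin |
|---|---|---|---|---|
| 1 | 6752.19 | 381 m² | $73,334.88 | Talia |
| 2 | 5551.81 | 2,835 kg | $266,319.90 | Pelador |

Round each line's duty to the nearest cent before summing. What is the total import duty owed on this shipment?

Line 1 (6752.19, Talia, 381 m², $73,334.88):
Base rate for 6752.19 is 15% + $1.48/m².
Origin Talia qualifies under the Zorica–Talia agreement and 6752.19 is covered: preferential rate Free applies instead.
The additional-duty order on 6752.19 targets Pelador, not Talia; it does not apply.
Duty = $73,334.88 × 0% = $0.00.
Line 2 (5551.81, Pelador, 2,835 kg, $266,319.90):
Base rate for 5551.81 is $6.30/kg.
5551.81 has an FTA preferential rate, but origin Pelador is not Talia; base rate stands.
Additional duty on 5551.81 from Pelador: +45.1% ad valorem. Applied ad valorem rate = 45.1%.
Duty = $266,319.90 × 45.1% + 2,835 × $6.30 = $137,970.77.
Total = $0.00 + $137,970.77 = $137,970.77.

$137,970.77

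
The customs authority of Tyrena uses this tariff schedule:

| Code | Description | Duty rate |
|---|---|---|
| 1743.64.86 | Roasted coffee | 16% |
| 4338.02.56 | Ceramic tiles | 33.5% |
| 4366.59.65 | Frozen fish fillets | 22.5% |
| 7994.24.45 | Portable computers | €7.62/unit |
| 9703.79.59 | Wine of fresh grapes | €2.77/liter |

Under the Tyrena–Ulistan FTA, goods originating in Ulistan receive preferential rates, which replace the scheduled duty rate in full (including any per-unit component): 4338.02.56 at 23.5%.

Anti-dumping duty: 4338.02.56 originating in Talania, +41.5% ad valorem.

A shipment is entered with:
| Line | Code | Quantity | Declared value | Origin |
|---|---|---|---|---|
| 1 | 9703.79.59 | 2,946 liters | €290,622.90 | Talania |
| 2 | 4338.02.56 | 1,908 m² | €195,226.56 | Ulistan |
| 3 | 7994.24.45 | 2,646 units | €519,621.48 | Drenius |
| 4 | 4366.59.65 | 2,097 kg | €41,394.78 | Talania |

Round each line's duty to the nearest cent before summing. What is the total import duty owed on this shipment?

€83,515.01

Line 1 (9703.79.59, Talania, 2,946 liters, €290,622.90):
Base rate for 9703.79.59 is €2.77/liter.
Duty = 2,946 × €2.77 = €8,160.42.
Line 2 (4338.02.56, Ulistan, 1,908 m², €195,226.56):
Base rate for 4338.02.56 is 33.5%.
Origin Ulistan qualifies under the Tyrena–Ulistan agreement and 4338.02.56 is covered: preferential rate 23.5% applies instead.
The additional-duty order on 4338.02.56 targets Talania, not Ulistan; it does not apply.
Duty = €195,226.56 × 23.5% = €45,878.24.
Line 3 (7994.24.45, Drenius, 2,646 units, €519,621.48):
Base rate for 7994.24.45 is €7.62/unit.
Duty = 2,646 × €7.62 = €20,162.52.
Line 4 (4366.59.65, Talania, 2,097 kg, €41,394.78):
Base rate for 4366.59.65 is 22.5%.
Duty = €41,394.78 × 22.5% = €9,313.83.
Total = €8,160.42 + €45,878.24 + €20,162.52 + €9,313.83 = €83,515.01.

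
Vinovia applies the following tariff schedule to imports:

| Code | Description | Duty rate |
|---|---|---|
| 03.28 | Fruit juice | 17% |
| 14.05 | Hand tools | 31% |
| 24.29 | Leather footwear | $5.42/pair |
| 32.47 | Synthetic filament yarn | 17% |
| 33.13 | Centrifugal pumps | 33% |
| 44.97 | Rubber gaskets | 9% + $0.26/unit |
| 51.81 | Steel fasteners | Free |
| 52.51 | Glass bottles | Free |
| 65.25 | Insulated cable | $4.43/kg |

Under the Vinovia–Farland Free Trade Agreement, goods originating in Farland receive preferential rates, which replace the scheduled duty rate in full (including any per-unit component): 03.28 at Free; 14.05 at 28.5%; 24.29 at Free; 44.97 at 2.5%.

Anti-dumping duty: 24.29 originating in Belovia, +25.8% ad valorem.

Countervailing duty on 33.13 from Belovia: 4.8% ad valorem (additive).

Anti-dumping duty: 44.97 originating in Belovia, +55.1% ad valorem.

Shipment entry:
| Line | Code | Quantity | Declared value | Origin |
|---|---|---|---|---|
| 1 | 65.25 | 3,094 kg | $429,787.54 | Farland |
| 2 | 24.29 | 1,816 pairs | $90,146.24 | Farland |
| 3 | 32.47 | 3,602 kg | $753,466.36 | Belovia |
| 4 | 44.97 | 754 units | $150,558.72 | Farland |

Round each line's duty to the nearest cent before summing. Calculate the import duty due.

Line 1 (65.25, Farland, 3,094 kg, $429,787.54):
Base rate for 65.25 is $4.43/kg.
Origin Farland is the FTA partner but 65.25 is not on the preference list; base rate stands.
Duty = 3,094 × $4.43 = $13,706.42.
Line 2 (24.29, Farland, 1,816 pairs, $90,146.24):
Base rate for 24.29 is $5.42/pair.
Origin Farland qualifies under the Vinovia–Farland agreement and 24.29 is covered: preferential rate Free applies instead.
The additional-duty order on 24.29 targets Belovia, not Farland; it does not apply.
Duty = $90,146.24 × 0% = $0.00.
Line 3 (32.47, Belovia, 3,602 kg, $753,466.36):
Base rate for 32.47 is 17%.
Duty = $753,466.36 × 17% = $128,089.28.
Line 4 (44.97, Farland, 754 units, $150,558.72):
Base rate for 44.97 is 9% + $0.26/unit.
Origin Farland qualifies under the Vinovia–Farland agreement and 44.97 is covered: preferential rate 2.5% applies instead.
The additional-duty order on 44.97 targets Belovia, not Farland; it does not apply.
Duty = $150,558.72 × 2.5% = $3,763.97.
Total = $13,706.42 + $0.00 + $128,089.28 + $3,763.97 = $145,559.67.

$145,559.67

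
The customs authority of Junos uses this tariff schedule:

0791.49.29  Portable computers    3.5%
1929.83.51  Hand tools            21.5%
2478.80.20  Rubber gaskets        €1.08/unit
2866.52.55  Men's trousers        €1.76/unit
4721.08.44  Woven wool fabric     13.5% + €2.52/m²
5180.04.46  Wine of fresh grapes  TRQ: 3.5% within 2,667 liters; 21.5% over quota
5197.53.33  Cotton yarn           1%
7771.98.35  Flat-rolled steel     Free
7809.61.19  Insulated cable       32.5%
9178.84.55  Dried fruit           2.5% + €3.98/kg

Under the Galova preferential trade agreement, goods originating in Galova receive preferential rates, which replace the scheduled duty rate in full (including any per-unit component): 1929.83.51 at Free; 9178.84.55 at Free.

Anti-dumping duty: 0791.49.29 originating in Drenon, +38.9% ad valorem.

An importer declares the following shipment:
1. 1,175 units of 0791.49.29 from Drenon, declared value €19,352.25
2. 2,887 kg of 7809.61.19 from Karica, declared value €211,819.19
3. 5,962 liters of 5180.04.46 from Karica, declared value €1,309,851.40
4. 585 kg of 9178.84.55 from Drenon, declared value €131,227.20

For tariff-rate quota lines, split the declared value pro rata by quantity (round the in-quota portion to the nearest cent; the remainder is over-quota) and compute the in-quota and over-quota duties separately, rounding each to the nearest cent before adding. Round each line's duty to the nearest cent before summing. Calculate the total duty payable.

Line 1 (0791.49.29, Drenon, 1,175 units, €19,352.25):
Base rate for 0791.49.29 is 3.5%.
Additional duty on 0791.49.29 from Drenon: +38.9%. Applied ad valorem rate: 3.5% + 38.9% = 42.4%.
Duty = €19,352.25 × 42.4% = €8,205.35.
Line 2 (7809.61.19, Karica, 2,887 kg, €211,819.19):
Base rate for 7809.61.19 is 32.5%.
Duty = €211,819.19 × 32.5% = €68,841.24.
Line 3 (5180.04.46, Karica, 5,962 liters, €1,309,851.40):
Code 5180.04.46 is under a tariff-rate quota (threshold 2,667 liters). In-quota: 2,667 liters at 3.5%; over-quota: 3,295 liters at 21.5%.
Pro-rata value split: in-quota = €1,309,851.40 × 2,667/5,962 = €585,939.90; over-quota = €1,309,851.40 − €585,939.90 = €723,911.50.
In-quota duty = €585,939.90 × 3.5% = €20,507.90. Over-quota duty = €723,911.50 × 21.5% = €155,640.97.
Line duty = €20,507.90 + €155,640.97 = €176,148.87.
Line 4 (9178.84.55, Drenon, 585 kg, €131,227.20):
Base rate for 9178.84.55 is 2.5% + €3.98/kg.
9178.84.55 has an FTA preferential rate, but origin Drenon is not Galova; base rate stands.
Duty = €131,227.20 × 2.5% + 585 × €3.98 = €5,608.98.
Total = €8,205.35 + €68,841.24 + €176,148.87 + €5,608.98 = €258,804.44.

€258,804.44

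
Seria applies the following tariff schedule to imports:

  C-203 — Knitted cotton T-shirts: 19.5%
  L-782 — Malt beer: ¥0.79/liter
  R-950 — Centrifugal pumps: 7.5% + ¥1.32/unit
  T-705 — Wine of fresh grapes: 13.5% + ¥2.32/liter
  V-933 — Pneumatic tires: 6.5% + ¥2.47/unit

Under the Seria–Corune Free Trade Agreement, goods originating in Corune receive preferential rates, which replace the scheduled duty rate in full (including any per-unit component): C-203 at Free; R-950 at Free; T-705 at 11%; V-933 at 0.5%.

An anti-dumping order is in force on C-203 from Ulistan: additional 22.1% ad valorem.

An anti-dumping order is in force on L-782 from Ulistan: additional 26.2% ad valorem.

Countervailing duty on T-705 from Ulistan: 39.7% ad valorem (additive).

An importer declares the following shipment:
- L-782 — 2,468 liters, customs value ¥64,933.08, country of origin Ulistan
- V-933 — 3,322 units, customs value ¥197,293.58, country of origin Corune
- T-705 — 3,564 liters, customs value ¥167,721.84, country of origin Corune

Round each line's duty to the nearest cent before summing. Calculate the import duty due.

Line 1 (L-782, Ulistan, 2,468 liters, ¥64,933.08):
Base rate for L-782 is ¥0.79/liter.
Additional duty on L-782 from Ulistan: +26.2% ad valorem. Applied ad valorem rate = 26.2%.
Duty = ¥64,933.08 × 26.2% + 2,468 × ¥0.79 = ¥18,962.19.
Line 2 (V-933, Corune, 3,322 units, ¥197,293.58):
Base rate for V-933 is 6.5% + ¥2.47/unit.
Origin Corune qualifies under the Seria–Corune agreement and V-933 is covered: preferential rate 0.5% applies instead.
Duty = ¥197,293.58 × 0.5% = ¥986.47.
Line 3 (T-705, Corune, 3,564 liters, ¥167,721.84):
Base rate for T-705 is 13.5% + ¥2.32/liter.
Origin Corune qualifies under the Seria–Corune agreement and T-705 is covered: preferential rate 11% applies instead.
The additional-duty order on T-705 targets Ulistan, not Corune; it does not apply.
Duty = ¥167,721.84 × 11% = ¥18,449.40.
Total = ¥18,962.19 + ¥986.47 + ¥18,449.40 = ¥38,398.06.

¥38,398.06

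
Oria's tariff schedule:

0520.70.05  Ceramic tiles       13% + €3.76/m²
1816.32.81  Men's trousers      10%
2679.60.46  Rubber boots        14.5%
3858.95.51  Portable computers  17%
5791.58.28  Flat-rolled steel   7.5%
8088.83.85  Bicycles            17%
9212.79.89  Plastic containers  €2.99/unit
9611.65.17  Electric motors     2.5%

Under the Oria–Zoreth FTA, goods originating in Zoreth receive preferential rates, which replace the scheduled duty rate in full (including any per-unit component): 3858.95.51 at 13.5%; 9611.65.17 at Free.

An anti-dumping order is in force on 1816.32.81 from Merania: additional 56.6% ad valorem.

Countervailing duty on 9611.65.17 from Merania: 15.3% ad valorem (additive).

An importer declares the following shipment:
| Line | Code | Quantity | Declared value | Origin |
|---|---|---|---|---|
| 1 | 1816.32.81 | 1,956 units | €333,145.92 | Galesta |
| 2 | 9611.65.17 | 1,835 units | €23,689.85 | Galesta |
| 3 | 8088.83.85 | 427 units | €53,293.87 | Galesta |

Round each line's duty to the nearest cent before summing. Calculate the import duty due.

€42,966.80

Line 1 (1816.32.81, Galesta, 1,956 units, €333,145.92):
Base rate for 1816.32.81 is 10%.
The additional-duty order on 1816.32.81 targets Merania, not Galesta; it does not apply.
Duty = €333,145.92 × 10% = €33,314.59.
Line 2 (9611.65.17, Galesta, 1,835 units, €23,689.85):
Base rate for 9611.65.17 is 2.5%.
9611.65.17 has an FTA preferential rate, but origin Galesta is not Zoreth; base rate stands.
The additional-duty order on 9611.65.17 targets Merania, not Galesta; it does not apply.
Duty = €23,689.85 × 2.5% = €592.25.
Line 3 (8088.83.85, Galesta, 427 units, €53,293.87):
Base rate for 8088.83.85 is 17%.
Duty = €53,293.87 × 17% = €9,059.96.
Total = €33,314.59 + €592.25 + €9,059.96 = €42,966.80.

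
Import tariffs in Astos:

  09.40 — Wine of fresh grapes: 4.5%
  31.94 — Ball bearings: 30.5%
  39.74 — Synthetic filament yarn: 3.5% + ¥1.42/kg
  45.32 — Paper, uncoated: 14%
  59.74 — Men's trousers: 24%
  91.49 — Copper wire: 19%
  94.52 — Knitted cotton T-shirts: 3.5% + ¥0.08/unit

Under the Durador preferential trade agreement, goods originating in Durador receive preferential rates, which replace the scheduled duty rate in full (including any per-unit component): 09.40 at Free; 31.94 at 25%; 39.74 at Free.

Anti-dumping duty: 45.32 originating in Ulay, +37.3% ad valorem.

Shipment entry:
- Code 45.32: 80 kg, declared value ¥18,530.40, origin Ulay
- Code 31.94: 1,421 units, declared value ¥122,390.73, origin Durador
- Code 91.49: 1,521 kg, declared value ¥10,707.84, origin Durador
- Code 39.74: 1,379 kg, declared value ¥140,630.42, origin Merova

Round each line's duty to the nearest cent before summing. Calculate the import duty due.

Line 1 (45.32, Ulay, 80 kg, ¥18,530.40):
Base rate for 45.32 is 14%.
Additional duty on 45.32 from Ulay: +37.3%. Applied ad valorem rate: 14% + 37.3% = 51.3%.
Duty = ¥18,530.40 × 51.3% = ¥9,506.10.
Line 2 (31.94, Durador, 1,421 units, ¥122,390.73):
Base rate for 31.94 is 30.5%.
Origin Durador qualifies under the Astos–Durador agreement and 31.94 is covered: preferential rate 25% applies instead.
Duty = ¥122,390.73 × 25% = ¥30,597.68.
Line 3 (91.49, Durador, 1,521 kg, ¥10,707.84):
Base rate for 91.49 is 19%.
Origin Durador is the FTA partner but 91.49 is not on the preference list; base rate stands.
Duty = ¥10,707.84 × 19% = ¥2,034.49.
Line 4 (39.74, Merova, 1,379 kg, ¥140,630.42):
Base rate for 39.74 is 3.5% + ¥1.42/kg.
39.74 has an FTA preferential rate, but origin Merova is not Durador; base rate stands.
Duty = ¥140,630.42 × 3.5% + 1,379 × ¥1.42 = ¥6,880.24.
Total = ¥9,506.10 + ¥30,597.68 + ¥2,034.49 + ¥6,880.24 = ¥49,018.51.

¥49,018.51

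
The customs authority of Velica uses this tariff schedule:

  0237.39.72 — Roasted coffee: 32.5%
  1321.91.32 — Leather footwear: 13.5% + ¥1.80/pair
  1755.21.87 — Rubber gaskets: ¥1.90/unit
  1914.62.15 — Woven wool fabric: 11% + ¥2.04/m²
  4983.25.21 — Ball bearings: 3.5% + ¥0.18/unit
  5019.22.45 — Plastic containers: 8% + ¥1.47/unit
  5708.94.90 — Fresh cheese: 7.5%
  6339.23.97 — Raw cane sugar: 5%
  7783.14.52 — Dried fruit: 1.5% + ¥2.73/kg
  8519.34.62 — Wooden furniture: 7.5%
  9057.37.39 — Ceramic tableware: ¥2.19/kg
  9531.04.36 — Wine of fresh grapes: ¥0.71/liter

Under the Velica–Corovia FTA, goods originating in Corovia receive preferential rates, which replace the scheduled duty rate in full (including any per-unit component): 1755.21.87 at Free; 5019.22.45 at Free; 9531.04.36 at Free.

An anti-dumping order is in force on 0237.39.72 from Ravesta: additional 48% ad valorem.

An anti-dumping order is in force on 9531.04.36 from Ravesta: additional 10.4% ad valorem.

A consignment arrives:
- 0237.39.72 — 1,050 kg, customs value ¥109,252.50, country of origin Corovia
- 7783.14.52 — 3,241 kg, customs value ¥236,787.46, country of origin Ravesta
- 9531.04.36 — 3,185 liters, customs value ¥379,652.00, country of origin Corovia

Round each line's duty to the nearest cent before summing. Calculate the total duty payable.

Line 1 (0237.39.72, Corovia, 1,050 kg, ¥109,252.50):
Base rate for 0237.39.72 is 32.5%.
Origin Corovia is the FTA partner but 0237.39.72 is not on the preference list; base rate stands.
The additional-duty order on 0237.39.72 targets Ravesta, not Corovia; it does not apply.
Duty = ¥109,252.50 × 32.5% = ¥35,507.06.
Line 2 (7783.14.52, Ravesta, 3,241 kg, ¥236,787.46):
Base rate for 7783.14.52 is 1.5% + ¥2.73/kg.
Duty = ¥236,787.46 × 1.5% + 3,241 × ¥2.73 = ¥12,399.74.
Line 3 (9531.04.36, Corovia, 3,185 liters, ¥379,652.00):
Base rate for 9531.04.36 is ¥0.71/liter.
Origin Corovia qualifies under the Velica–Corovia agreement and 9531.04.36 is covered: preferential rate Free applies instead.
The additional-duty order on 9531.04.36 targets Ravesta, not Corovia; it does not apply.
Duty = ¥379,652.00 × 0% = ¥0.00.
Total = ¥35,507.06 + ¥12,399.74 + ¥0.00 = ¥47,906.80.

¥47,906.80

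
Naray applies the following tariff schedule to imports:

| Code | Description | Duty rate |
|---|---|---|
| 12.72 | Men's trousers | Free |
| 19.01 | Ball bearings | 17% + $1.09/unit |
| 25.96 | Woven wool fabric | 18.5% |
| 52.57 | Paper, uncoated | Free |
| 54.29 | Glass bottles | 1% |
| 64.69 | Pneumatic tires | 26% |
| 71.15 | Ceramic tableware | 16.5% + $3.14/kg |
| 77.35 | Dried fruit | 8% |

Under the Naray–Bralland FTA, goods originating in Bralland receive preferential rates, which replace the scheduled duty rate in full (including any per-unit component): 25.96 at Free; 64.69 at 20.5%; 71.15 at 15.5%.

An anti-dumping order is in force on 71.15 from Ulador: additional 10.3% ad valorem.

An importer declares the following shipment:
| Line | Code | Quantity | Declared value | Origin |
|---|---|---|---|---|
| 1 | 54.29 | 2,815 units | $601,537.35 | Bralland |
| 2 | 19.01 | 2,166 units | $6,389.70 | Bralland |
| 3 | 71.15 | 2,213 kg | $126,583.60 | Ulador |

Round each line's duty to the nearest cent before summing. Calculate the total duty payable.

$50,335.78

Line 1 (54.29, Bralland, 2,815 units, $601,537.35):
Base rate for 54.29 is 1%.
Origin Bralland is the FTA partner but 54.29 is not on the preference list; base rate stands.
Duty = $601,537.35 × 1% = $6,015.37.
Line 2 (19.01, Bralland, 2,166 units, $6,389.70):
Base rate for 19.01 is 17% + $1.09/unit.
Origin Bralland is the FTA partner but 19.01 is not on the preference list; base rate stands.
Duty = $6,389.70 × 17% + 2,166 × $1.09 = $3,447.19.
Line 3 (71.15, Ulador, 2,213 kg, $126,583.60):
Base rate for 71.15 is 16.5% + $3.14/kg.
71.15 has an FTA preferential rate, but origin Ulador is not Bralland; base rate stands.
Additional duty on 71.15 from Ulador: +10.3%. Applied ad valorem rate: 16.5% + 10.3% = 26.8%.
Duty = $126,583.60 × 26.8% + 2,213 × $3.14 = $40,873.22.
Total = $6,015.37 + $3,447.19 + $40,873.22 = $50,335.78.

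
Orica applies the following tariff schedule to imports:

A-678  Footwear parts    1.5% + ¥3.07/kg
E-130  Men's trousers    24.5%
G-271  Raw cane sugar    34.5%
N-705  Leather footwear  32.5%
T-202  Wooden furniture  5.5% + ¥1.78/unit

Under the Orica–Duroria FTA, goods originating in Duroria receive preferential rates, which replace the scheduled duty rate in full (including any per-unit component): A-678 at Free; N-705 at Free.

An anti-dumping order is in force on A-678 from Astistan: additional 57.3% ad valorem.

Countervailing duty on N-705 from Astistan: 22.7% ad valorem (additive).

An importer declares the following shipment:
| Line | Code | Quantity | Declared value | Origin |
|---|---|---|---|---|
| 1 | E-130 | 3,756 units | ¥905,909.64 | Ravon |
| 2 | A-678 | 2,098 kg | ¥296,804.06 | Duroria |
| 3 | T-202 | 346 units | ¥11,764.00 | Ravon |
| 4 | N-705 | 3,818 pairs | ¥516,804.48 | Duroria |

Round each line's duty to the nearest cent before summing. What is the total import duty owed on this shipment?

¥223,210.76

Line 1 (E-130, Ravon, 3,756 units, ¥905,909.64):
Base rate for E-130 is 24.5%.
Duty = ¥905,909.64 × 24.5% = ¥221,947.86.
Line 2 (A-678, Duroria, 2,098 kg, ¥296,804.06):
Base rate for A-678 is 1.5% + ¥3.07/kg.
Origin Duroria qualifies under the Orica–Duroria agreement and A-678 is covered: preferential rate Free applies instead.
The additional-duty order on A-678 targets Astistan, not Duroria; it does not apply.
Duty = ¥296,804.06 × 0% = ¥0.00.
Line 3 (T-202, Ravon, 346 units, ¥11,764.00):
Base rate for T-202 is 5.5% + ¥1.78/unit.
Duty = ¥11,764.00 × 5.5% + 346 × ¥1.78 = ¥1,262.90.
Line 4 (N-705, Duroria, 3,818 pairs, ¥516,804.48):
Base rate for N-705 is 32.5%.
Origin Duroria qualifies under the Orica–Duroria agreement and N-705 is covered: preferential rate Free applies instead.
The additional-duty order on N-705 targets Astistan, not Duroria; it does not apply.
Duty = ¥516,804.48 × 0% = ¥0.00.
Total = ¥221,947.86 + ¥0.00 + ¥1,262.90 + ¥0.00 = ¥223,210.76.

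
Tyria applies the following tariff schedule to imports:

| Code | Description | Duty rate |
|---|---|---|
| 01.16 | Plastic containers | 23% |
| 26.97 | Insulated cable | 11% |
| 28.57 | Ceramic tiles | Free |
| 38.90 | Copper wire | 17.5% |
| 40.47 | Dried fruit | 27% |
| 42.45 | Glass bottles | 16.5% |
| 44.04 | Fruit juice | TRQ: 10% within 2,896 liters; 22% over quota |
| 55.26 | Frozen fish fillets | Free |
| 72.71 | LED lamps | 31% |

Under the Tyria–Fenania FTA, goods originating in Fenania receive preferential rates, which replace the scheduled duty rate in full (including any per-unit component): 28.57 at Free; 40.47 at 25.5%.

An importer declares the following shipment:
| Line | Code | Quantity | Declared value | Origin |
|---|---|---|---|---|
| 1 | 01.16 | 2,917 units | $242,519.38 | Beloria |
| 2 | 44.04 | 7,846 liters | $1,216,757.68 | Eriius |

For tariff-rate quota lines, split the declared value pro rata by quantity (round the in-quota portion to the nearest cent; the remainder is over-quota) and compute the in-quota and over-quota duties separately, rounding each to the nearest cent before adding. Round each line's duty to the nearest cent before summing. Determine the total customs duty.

Line 1 (01.16, Beloria, 2,917 units, $242,519.38):
Base rate for 01.16 is 23%.
Duty = $242,519.38 × 23% = $55,779.46.
Line 2 (44.04, Eriius, 7,846 liters, $1,216,757.68):
Code 44.04 is under a tariff-rate quota (threshold 2,896 liters). In-quota: 2,896 liters at 10%; over-quota: 4,950 liters at 22%.
Pro-rata value split: in-quota = $1,216,757.68 × 2,896/7,846 = $449,111.68; over-quota = $1,216,757.68 − $449,111.68 = $767,646.00.
In-quota duty = $449,111.68 × 10% = $44,911.17. Over-quota duty = $767,646.00 × 22% = $168,882.12.
Line duty = $44,911.17 + $168,882.12 = $213,793.29.
Total = $55,779.46 + $213,793.29 = $269,572.75.

$269,572.75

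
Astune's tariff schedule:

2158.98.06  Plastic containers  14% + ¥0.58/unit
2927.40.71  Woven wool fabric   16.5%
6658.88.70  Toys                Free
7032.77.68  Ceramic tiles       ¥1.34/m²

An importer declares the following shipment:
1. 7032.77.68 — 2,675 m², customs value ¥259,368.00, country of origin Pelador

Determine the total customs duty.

Line 1 (7032.77.68, Pelador, 2,675 m², ¥259,368.00):
Base rate for 7032.77.68 is ¥1.34/m².
Duty = 2,675 × ¥1.34 = ¥3,584.50.

¥3,584.50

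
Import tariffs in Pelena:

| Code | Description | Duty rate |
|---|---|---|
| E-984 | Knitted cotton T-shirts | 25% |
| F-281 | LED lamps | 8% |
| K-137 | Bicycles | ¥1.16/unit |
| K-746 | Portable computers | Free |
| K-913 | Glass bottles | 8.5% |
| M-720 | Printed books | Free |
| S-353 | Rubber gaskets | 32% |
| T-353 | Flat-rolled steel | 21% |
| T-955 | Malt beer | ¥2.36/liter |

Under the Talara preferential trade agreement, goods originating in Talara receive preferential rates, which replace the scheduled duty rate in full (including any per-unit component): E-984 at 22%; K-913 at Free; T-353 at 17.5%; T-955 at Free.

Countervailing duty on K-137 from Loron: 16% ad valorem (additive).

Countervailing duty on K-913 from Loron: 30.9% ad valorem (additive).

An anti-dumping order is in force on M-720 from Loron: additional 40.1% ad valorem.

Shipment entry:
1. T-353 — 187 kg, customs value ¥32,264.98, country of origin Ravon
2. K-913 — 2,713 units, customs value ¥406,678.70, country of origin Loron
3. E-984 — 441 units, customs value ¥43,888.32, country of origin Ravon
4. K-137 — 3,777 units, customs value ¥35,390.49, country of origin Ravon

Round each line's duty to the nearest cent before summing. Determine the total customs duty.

¥182,360.46

Line 1 (T-353, Ravon, 187 kg, ¥32,264.98):
Base rate for T-353 is 21%.
T-353 has an FTA preferential rate, but origin Ravon is not Talara; base rate stands.
Duty = ¥32,264.98 × 21% = ¥6,775.65.
Line 2 (K-913, Loron, 2,713 units, ¥406,678.70):
Base rate for K-913 is 8.5%.
K-913 has an FTA preferential rate, but origin Loron is not Talara; base rate stands.
Additional duty on K-913 from Loron: +30.9%. Applied ad valorem rate: 8.5% + 30.9% = 39.4%.
Duty = ¥406,678.70 × 39.4% = ¥160,231.41.
Line 3 (E-984, Ravon, 441 units, ¥43,888.32):
Base rate for E-984 is 25%.
E-984 has an FTA preferential rate, but origin Ravon is not Talara; base rate stands.
Duty = ¥43,888.32 × 25% = ¥10,972.08.
Line 4 (K-137, Ravon, 3,777 units, ¥35,390.49):
Base rate for K-137 is ¥1.16/unit.
The additional-duty order on K-137 targets Loron, not Ravon; it does not apply.
Duty = 3,777 × ¥1.16 = ¥4,381.32.
Total = ¥6,775.65 + ¥160,231.41 + ¥10,972.08 + ¥4,381.32 = ¥182,360.46.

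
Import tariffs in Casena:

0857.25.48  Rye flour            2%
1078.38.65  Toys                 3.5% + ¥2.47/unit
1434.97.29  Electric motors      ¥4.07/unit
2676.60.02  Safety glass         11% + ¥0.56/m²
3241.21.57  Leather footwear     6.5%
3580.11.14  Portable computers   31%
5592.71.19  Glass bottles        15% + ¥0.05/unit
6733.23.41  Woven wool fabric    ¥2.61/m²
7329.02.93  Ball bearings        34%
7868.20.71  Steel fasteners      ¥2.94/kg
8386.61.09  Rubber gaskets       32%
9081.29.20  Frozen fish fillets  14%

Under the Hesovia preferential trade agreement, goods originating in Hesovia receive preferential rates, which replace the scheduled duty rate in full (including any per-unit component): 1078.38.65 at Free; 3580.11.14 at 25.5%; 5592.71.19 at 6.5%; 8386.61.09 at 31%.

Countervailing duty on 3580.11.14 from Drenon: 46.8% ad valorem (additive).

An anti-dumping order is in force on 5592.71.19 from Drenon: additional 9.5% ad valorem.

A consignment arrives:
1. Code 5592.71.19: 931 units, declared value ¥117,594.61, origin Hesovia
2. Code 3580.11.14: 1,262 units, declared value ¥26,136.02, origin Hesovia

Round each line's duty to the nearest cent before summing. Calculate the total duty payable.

Line 1 (5592.71.19, Hesovia, 931 units, ¥117,594.61):
Base rate for 5592.71.19 is 15% + ¥0.05/unit.
Origin Hesovia qualifies under the Casena–Hesovia agreement and 5592.71.19 is covered: preferential rate 6.5% applies instead.
The additional-duty order on 5592.71.19 targets Drenon, not Hesovia; it does not apply.
Duty = ¥117,594.61 × 6.5% = ¥7,643.65.
Line 2 (3580.11.14, Hesovia, 1,262 units, ¥26,136.02):
Base rate for 3580.11.14 is 31%.
Origin Hesovia qualifies under the Casena–Hesovia agreement and 3580.11.14 is covered: preferential rate 25.5% applies instead.
The additional-duty order on 3580.11.14 targets Drenon, not Hesovia; it does not apply.
Duty = ¥26,136.02 × 25.5% = ¥6,664.69.
Total = ¥7,643.65 + ¥6,664.69 = ¥14,308.34.

¥14,308.34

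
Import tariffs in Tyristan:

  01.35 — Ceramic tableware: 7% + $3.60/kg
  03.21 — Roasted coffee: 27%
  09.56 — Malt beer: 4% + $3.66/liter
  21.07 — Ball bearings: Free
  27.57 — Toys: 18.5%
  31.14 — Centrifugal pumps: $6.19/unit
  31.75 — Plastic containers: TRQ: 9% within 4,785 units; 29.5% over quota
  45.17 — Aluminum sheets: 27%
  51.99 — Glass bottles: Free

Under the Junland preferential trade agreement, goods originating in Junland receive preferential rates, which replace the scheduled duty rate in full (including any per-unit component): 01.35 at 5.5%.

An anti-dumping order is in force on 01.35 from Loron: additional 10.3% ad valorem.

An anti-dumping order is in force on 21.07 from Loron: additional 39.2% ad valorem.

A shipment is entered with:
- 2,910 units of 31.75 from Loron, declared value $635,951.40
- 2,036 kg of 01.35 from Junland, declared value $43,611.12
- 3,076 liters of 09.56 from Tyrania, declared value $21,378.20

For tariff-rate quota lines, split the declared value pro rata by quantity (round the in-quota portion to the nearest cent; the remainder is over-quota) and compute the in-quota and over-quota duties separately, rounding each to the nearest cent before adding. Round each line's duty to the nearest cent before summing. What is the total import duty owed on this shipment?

Line 1 (31.75, Loron, 2,910 units, $635,951.40):
Code 31.75 is under a tariff-rate quota (threshold 4,785 units). Quantity 2,910 units is within the quota, so the in-quota rate 9% applies to the full value.
Duty = $635,951.40 × 9% = $57,235.63.
Line 2 (01.35, Junland, 2,036 kg, $43,611.12):
Base rate for 01.35 is 7% + $3.60/kg.
Origin Junland qualifies under the Tyristan–Junland agreement and 01.35 is covered: preferential rate 5.5% applies instead.
The additional-duty order on 01.35 targets Loron, not Junland; it does not apply.
Duty = $43,611.12 × 5.5% = $2,398.61.
Line 3 (09.56, Tyrania, 3,076 liters, $21,378.20):
Base rate for 09.56 is 4% + $3.66/liter.
Duty = $21,378.20 × 4% + 3,076 × $3.66 = $12,113.29.
Total = $57,235.63 + $2,398.61 + $12,113.29 = $71,747.53.

$71,747.53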